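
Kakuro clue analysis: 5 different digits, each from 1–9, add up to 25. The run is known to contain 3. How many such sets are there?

7

5 distinct digits from 1–9 sum between 15 and 35.
Keeping only sets containing 3.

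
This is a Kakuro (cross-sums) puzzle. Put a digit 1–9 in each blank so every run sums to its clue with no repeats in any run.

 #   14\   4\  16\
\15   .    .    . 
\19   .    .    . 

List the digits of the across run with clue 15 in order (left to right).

5 1 9

4 in 2 cells must be {1,3}; 16 in 2 cells must be {7,9}.
The 19 across and the 4 down share only 3, so R2C2 = 3.
R1C2 = 4 − 3 = 1 completes the 4 down.
Given what's placed, R1C3 must be 9 to fit the 15 across and 16 down.
R2C1 = 9: the only remaining digit allowed by both the 19 across and the 14 down.
R2C3 = 19 − 12 = 7 completes the 19 across.
R1C1 = 15 − 10 = 5 completes the 15 across.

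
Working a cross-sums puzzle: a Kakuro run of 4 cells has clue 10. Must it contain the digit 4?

Yes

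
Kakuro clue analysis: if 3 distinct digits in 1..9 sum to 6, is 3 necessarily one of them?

Yes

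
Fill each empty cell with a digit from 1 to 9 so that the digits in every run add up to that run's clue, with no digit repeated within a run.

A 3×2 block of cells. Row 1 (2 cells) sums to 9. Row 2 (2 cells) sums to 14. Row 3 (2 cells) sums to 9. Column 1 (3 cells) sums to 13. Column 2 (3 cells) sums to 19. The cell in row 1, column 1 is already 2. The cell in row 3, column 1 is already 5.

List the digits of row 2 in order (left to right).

6 8

(1,2) = 9 − 2 = 7 completes the 9 across.
(2,1) = 13 − 7 = 6 completes the 13 down.
(2,2) = 14 − 6 = 8 completes the 14 across.
(3,2) = 9 − 5 = 4 completes the 9 across.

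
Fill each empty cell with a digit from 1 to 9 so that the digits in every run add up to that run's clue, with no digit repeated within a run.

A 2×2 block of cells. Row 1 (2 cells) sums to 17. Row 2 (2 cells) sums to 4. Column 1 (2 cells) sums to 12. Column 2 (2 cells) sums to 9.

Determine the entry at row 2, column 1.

3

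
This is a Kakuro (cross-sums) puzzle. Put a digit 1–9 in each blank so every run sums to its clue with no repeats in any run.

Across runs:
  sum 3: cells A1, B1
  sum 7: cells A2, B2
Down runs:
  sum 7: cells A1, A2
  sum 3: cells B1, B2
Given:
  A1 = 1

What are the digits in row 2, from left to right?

3 in 2 cells must be {1,2}.
B1 = 3 − 1 = 2 completes the 3 across.
A2 = 7 − 1 = 6 completes the 7 down.
B2 = 7 − 6 = 1 completes the 7 across.

6, 1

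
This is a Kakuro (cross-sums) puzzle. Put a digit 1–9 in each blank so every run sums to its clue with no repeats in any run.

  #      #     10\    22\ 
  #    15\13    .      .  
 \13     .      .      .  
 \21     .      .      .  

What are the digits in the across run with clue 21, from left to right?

8, 4, 9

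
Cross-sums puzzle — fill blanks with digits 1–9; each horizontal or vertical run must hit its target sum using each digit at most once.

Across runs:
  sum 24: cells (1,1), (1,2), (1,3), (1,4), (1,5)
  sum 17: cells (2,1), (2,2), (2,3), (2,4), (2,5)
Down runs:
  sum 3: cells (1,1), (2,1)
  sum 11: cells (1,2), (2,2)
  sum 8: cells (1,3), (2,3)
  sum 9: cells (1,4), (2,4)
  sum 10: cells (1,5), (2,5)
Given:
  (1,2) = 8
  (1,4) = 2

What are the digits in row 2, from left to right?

2 3 1 7 4

3 in 2 cells must be {1,2}.
(1,1) = 1: the only remaining digit allowed by both the 24 across and the 3 down.
(2,1) = 3 − 1 = 2 completes the 3 down.
(2,2) = 11 − 8 = 3 completes the 11 down.
(2,4) = 9 − 2 = 7 completes the 9 down.
(2,3) = 1: the only remaining digit allowed by both the 17 across and the 8 down.
(2,5) = 17 − 13 = 4 completes the 17 across.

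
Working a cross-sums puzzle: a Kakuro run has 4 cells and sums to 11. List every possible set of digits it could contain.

4 distinct digits from 1–9 sum between 10 and 30.
Only one set works: {1,2,3,5}.

{1,2,3,5}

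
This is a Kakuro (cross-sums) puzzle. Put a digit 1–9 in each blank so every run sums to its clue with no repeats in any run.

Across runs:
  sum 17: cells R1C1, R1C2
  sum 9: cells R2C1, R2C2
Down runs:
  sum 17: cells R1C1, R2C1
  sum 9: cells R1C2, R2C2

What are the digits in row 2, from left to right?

17 in 2 cells must be {8,9}.
The 17 across and the 9 down share only 8, so R1C2 = 8.
The 9 across and the 17 down share only 8, so R2C1 = 8.
R2C2 = 9 − 8 = 1 completes the 9 across.
R1C1 = 17 − 8 = 9 completes the 17 across.

8 1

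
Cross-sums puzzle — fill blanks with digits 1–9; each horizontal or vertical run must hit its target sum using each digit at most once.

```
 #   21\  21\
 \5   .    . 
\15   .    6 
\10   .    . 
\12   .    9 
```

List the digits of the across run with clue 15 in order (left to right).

9 6

R2C1 = 15 − 6 = 9 completes the 15 across.
R4C1 = 12 − 9 = 3 completes the 12 across.
No cell is forced outright now. R1C1 can only be 1 or 2 or 4 (the digits allowed by both its 5 across and its 21 down). If R1C1 = 2: then R1C2 would have to be in {3} for the 5 across but in {1,2,4,5} for the 21 down — contradiction. If R1C1 = 4: that forces R1C2 = 1, after which R3C1 would have to be in {1,2,3,4,6,7,8,9} for the 10 across but in {5} for the 21 down — contradiction. So R1C1 = 1.
R1C2 = 5 − 1 = 4 completes the 5 across.
R3C1 = 21 − 13 = 8 completes the 21 down.
R3C2 = 10 − 8 = 2 completes the 10 across.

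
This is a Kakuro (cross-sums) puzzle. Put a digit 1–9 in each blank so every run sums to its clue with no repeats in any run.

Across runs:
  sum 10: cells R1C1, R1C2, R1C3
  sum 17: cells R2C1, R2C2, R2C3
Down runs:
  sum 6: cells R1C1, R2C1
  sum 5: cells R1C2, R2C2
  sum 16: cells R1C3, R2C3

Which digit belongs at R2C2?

16 in 2 cells must be {7,9}.
The 10 across and the 16 down share only 7, so R1C3 = 7.
R2C3 = 16 − 7 = 9 completes the 16 down.
Nothing is forced directly, so branch on R1C1, whose candidates are 1 or 2. If R1C1 = 2: that forces R1C2 = 1, after which R2C1 would have to be in {1,2,3,5,6,7} for the 17 across but in {4} for the 6 down — contradiction. So R1C1 = 1.
R1C2 = 10 − 8 = 2 completes the 10 across.
R2C1 = 6 − 1 = 5 completes the 6 down.
R2C2 = 17 − 14 = 3 completes the 17 across.

3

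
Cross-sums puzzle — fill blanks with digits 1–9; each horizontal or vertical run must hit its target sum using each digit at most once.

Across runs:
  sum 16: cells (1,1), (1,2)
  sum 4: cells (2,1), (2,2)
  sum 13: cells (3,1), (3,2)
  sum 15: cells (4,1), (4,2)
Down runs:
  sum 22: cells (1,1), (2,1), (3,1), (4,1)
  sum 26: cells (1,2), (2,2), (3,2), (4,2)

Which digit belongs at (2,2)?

3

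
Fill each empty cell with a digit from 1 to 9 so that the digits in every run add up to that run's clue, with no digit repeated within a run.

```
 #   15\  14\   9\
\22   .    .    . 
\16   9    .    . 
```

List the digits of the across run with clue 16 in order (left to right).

R1C1 = 15 − 9 = 6 completes the 15 down.
Given what's placed, R1C2 must be 9 to fit the 22 across and 14 down.
R1C3 = 22 − 15 = 7 completes the 22 across.
R2C2 = 14 − 9 = 5 completes the 14 down.
R2C3 = 16 − 14 = 2 completes the 16 across.

9 5 2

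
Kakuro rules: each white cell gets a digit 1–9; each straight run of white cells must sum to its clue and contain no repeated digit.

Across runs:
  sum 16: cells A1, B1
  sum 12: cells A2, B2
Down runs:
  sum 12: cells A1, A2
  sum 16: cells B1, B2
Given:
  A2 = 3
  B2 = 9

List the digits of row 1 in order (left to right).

16 in 2 cells must be {7,9}.
A1 = 12 − 3 = 9 completes the 12 down.
B1 = 16 − 9 = 7 completes the 16 across.

9 7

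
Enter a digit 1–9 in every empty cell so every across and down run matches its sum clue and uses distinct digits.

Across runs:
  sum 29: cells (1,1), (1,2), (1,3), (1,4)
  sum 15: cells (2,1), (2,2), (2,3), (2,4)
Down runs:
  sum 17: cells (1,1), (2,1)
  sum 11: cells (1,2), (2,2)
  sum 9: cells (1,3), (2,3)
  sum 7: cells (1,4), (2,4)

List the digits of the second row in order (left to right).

8, 4, 1, 2

29 in 4 cells must be {5,7,8,9}; 17 in 2 cells must be {8,9}.
Only 5 fits (1,4) under both its across sum 29 and down sum 7.
(2,4) = 7 − 5 = 2 completes the 7 down.
Nothing is forced directly, so branch on (1,3), whose candidates are 7 or 8. If (1,3) = 7: then (2,3) would have to be in {1,3,4,5,6,7,8,9} for the 15 across but in {2} for the 9 down — contradiction. So (1,3) = 8.
(1,1) = 9: the only remaining digit allowed by both the 29 across and the 17 down.
(1,2) = 29 − 22 = 7 completes the 29 across.
(2,1) = 17 − 9 = 8 completes the 17 down.
(2,2) = 11 − 7 = 4 completes the 11 down.
(2,3) = 15 − 14 = 1 completes the 15 across.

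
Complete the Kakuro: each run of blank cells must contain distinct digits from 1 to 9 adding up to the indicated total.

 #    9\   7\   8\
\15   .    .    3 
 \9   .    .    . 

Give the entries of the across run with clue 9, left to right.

R2C3 = 8 − 3 = 5 completes the 8 down.
No cell is forced outright now. R2C1 can only be 1 or 3 (the digits allowed by both its 9 across and its 9 down). If R2C1 = 3: then R1C1 would have to be in {4,5,7,8} for the 15 across but in {6} for the 9 down — contradiction. So R2C1 = 1.
R1C1 = 9 − 1 = 8 completes the 9 down.
R1C2 = 15 − 11 = 4 completes the 15 across.
R2C2 = 9 − 6 = 3 completes the 9 across.

1, 3, 5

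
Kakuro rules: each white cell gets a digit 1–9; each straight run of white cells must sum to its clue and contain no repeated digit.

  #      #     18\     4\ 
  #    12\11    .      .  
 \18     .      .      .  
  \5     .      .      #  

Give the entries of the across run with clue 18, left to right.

8 9 1

4 in 2 cells must be {1,3}.
The 11 across and the 4 down share only 3, so R1C3 = 3.
R2C3 = 4 − 3 = 1 completes the 4 down.
R1C2 = 11 − 3 = 8 completes the 11 across.
R2C2 = 9: the only remaining digit allowed by both the 18 across and the 18 down.
R3C2 = 18 − 17 = 1 completes the 18 down.
R2C1 = 18 − 10 = 8 completes the 18 across.
R3C1 = 5 − 1 = 4 completes the 5 across.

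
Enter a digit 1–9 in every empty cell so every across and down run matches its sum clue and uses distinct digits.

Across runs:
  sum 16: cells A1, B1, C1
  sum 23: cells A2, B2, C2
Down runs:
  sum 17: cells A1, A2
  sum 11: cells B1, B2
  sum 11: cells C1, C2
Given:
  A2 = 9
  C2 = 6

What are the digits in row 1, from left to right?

23 in 3 cells must be {6,8,9}; 17 in 2 cells must be {8,9}.
A1 = 17 − 9 = 8 completes the 17 down.
C1 = 11 − 6 = 5 completes the 11 down.
B2 = 23 − 15 = 8 completes the 23 across.
B1 = 16 − 13 = 3 completes the 16 across.

8, 3, 5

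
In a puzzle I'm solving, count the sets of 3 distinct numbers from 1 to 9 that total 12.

3 distinct digits from 1–9 sum between 6 and 24.

7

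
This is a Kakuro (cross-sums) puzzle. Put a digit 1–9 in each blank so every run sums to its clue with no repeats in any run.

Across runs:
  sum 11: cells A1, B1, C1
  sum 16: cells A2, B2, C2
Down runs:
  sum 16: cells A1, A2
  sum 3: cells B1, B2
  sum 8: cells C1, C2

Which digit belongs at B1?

16 in 2 cells must be {7,9}; 3 in 2 cells must be {1,2}.
The 11 across and the 16 down share only 7, so A1 = 7.
Given what's placed, B1 must be 1 to fit the 11 across and 3 down.
C1 = 11 − 8 = 3 completes the 11 across.
A2 = 16 − 7 = 9 completes the 16 down.
B2 = 3 − 1 = 2 completes the 3 down.
C2 = 16 − 11 = 5 completes the 16 across.

1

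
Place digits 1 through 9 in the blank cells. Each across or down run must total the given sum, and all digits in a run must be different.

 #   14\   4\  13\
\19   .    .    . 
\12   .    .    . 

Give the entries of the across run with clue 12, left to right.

5 1 6

4 in 2 cells must be {1,3}.
The 19 across and the 4 down share only 3, so R1C2 = 3.
R2C2 = 4 − 3 = 1 completes the 4 down.
Given what's placed, R1C1 must be 9 to fit the 19 across and 14 down.
R1C3 = 19 − 12 = 7 completes the 19 across.
R2C1 = 14 − 9 = 5 completes the 14 down.
R2C3 = 12 − 6 = 6 completes the 12 across.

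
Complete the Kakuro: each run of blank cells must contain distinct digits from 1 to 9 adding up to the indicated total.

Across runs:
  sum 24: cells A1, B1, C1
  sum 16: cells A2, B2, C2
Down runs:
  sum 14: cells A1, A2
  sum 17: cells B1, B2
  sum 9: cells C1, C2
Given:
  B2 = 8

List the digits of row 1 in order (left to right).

8 9 7

24 in 3 cells must be {7,8,9}; 17 in 2 cells must be {8,9}.
B1 = 17 − 8 = 9 completes the 17 down.
A1 = 8: the only remaining digit allowed by both the 24 across and the 14 down.
C1 = 24 − 17 = 7 completes the 24 across.
A2 = 14 − 8 = 6 completes the 14 down.
C2 = 16 − 14 = 2 completes the 16 across.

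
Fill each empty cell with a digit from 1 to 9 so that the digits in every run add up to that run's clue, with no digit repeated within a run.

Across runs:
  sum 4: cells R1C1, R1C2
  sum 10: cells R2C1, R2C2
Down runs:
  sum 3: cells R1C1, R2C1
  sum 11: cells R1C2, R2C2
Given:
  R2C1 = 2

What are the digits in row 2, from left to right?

2, 8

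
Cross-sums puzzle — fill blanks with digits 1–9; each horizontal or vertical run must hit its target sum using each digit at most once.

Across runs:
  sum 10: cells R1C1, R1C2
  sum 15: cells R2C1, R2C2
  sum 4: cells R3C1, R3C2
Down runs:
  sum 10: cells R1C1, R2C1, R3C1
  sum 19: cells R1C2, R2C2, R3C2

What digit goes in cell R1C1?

3

4 in 2 cells must be {1,3}.
The 4 across and the 19 down share only 3, so R3C2 = 3.
R3C1 = 4 − 3 = 1 completes the 4 across.
Nothing is forced directly, so branch on R1C2, whose candidates are 7 or 9. If R1C2 = 9: then R1C1 would have to be in {1} for the 10 across but in {2,3,4,5,6,7} for the 10 down — contradiction. So R1C2 = 7.
R1C1 = 10 − 7 = 3 completes the 10 across.
R2C1 = 10 − 4 = 6 completes the 10 down.
R2C2 = 15 − 6 = 9 completes the 15 across.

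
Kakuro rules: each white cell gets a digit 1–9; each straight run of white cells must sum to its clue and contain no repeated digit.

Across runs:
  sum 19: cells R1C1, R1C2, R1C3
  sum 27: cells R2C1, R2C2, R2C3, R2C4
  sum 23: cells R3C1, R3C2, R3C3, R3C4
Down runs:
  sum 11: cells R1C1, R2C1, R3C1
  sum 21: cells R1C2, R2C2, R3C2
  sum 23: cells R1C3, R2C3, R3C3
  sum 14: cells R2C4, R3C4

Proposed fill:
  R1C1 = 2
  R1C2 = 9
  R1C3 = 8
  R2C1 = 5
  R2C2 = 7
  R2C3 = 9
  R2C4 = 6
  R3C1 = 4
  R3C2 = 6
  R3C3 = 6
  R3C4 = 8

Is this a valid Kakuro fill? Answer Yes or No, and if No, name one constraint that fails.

No — the down run R1C2–R3C2 sums to 22, not 21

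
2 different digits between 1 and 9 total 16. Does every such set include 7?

The only way to make 16 from 2 distinct digits is {7,9}, which contains 7.

Yes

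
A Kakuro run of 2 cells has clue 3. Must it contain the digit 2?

Yes

The only way to make 3 from 2 distinct digits is {1,2}, which contains 2.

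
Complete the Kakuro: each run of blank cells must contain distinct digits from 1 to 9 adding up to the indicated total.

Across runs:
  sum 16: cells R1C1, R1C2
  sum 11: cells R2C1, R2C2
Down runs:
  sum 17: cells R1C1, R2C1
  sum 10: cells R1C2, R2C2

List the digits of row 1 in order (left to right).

9, 7

16 in 2 cells must be {7,9}; 17 in 2 cells must be {8,9}.
The 16 across and the 17 down share only 9, so R1C1 = 9.
R1C2 = 16 − 9 = 7 completes the 16 across.
R2C1 = 17 − 9 = 8 completes the 17 down.
R2C2 = 11 − 8 = 3 completes the 11 across.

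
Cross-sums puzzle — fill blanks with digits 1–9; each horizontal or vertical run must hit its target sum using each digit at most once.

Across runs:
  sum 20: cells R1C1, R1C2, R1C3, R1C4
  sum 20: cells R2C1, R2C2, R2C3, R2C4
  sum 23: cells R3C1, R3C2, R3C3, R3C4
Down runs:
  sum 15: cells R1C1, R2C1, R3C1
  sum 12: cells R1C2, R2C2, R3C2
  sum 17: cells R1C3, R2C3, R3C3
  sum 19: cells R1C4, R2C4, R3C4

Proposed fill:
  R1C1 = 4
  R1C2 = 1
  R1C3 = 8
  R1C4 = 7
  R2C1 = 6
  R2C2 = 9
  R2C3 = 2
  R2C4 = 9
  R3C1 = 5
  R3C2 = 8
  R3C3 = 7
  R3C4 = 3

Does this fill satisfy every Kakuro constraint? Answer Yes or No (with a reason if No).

No — the across run R2C1–R2C4 sums to 26, not 20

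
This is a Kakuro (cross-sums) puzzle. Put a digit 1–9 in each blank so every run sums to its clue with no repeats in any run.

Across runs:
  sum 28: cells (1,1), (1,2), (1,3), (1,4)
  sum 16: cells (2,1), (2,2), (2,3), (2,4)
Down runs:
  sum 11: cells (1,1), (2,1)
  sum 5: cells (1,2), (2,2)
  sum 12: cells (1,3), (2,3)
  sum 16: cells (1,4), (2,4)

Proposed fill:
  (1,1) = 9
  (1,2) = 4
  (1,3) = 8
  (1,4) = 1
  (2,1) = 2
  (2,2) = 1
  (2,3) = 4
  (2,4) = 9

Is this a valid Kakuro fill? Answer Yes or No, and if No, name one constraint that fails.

No — the across run (1,1)–(1,4) sums to 22, not 28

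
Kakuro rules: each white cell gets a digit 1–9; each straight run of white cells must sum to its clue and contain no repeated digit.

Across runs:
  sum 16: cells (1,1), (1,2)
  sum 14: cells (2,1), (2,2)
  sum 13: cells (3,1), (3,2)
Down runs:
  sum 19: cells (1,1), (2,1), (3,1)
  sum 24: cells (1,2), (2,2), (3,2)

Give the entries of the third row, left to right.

16 in 2 cells must be {7,9}; 24 in 3 cells must be {7,8,9}.
Nothing is forced directly, so branch on (1,1), whose candidates are 7 or 9. If (1,1) = 7: that forces (1,2) = 9, (2,2) = 8, (3,2) = 7, after which (2,1) would have to be in {6} for the 14 across but in {3,4,8,9} for the 19 down — contradiction. So (1,1) = 9.
(1,2) = 16 − 9 = 7 completes the 16 across.
Nothing is forced directly, so branch on (2,1), whose candidates are 6 or 8. If (2,1) = 8: then (2,2) would have to be in {6} for the 14 across but in {8,9} for the 24 down — contradiction. So (2,1) = 6.
(2,2) = 14 − 6 = 8 completes the 14 across.
(3,1) = 19 − 15 = 4 completes the 19 down.
(3,2) = 13 − 4 = 9 completes the 13 across.

4 9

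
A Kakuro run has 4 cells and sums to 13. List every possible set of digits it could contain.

4 distinct digits from 1–9 sum between 10 and 30.

{1,2,3,7}; {1,2,4,6}; {1,3,4,5}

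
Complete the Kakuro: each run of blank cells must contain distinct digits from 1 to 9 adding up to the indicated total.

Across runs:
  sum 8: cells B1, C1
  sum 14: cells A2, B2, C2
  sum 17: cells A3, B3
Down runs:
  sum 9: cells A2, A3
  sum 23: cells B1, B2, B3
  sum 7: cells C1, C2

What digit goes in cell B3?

17 in 2 cells must be {8,9}; 23 in 3 cells must be {6,8,9}.
The 8 across and the 23 down share only 6, so B1 = 6.
C1 = 8 − 6 = 2 completes the 8 across.
C2 = 7 − 2 = 5 completes the 7 down.
Intersecting the 17 across with the 9 down forces A3 = 8.
B3 = 17 − 8 = 9 completes the 17 across.
A2 = 9 − 8 = 1 completes the 9 down.
B2 = 14 − 6 = 8 completes the 14 across.

9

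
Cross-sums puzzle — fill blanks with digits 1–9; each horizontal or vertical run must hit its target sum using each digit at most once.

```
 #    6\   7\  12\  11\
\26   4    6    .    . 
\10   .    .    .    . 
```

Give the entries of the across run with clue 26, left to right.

4 6 9 7

10 in 4 cells must be {1,2,3,4}.
R2C1 = 6 − 4 = 2 completes the 6 down.
R2C2 = 7 − 6 = 1 completes the 7 down.
Nothing is forced directly, so branch on R2C3, whose candidates are 3 or 4. If R2C3 = 4: then R1C3 would have to be in {7,9} for the 26 across but in {8} for the 12 down — contradiction. So R2C3 = 3.
R1C3 = 12 − 3 = 9 completes the 12 down.
R1C4 = 26 − 19 = 7 completes the 26 across.
R2C4 = 10 − 6 = 4 completes the 10 across.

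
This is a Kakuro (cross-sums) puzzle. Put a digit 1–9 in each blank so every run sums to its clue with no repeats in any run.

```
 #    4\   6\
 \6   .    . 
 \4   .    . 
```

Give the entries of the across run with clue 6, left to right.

1, 5

4 in 2 cells must be {1,3}.
The 6 across and the 4 down share only 1, so R1C1 = 1.
R1C2 = 6 − 1 = 5 completes the 6 across.
R2C1 = 4 − 1 = 3 completes the 4 down.
R2C2 = 4 − 3 = 1 completes the 4 across.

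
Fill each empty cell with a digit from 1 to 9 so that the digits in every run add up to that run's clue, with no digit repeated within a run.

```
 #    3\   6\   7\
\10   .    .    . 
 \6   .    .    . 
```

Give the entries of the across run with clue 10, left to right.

1 5 4

6 in 3 cells must be {1,2,3}; 3 in 2 cells must be {1,2}.
Nothing is forced directly, so branch on R1C1, whose candidates are 1 or 2. If R1C1 = 2: that forces R2C1 = 1, R2C2 = 2, R2C3 = 3, after which R1C2 would have to be in {1,3,5,7} for the 10 across but in {4} for the 6 down — contradiction. So R1C1 = 1.
R2C1 = 3 − 1 = 2 completes the 3 down.
Given what's placed, R2C2 must be 1 to fit the 6 across and 6 down.
R2C3 = 6 − 3 = 3 completes the 6 across.
R1C2 = 6 − 1 = 5 completes the 6 down.
R1C3 = 10 − 6 = 4 completes the 10 across.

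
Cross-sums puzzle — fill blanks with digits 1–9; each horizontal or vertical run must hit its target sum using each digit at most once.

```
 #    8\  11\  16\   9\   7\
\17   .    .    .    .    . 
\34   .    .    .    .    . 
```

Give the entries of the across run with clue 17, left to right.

34 in 5 cells must be {4,6,7,8,9}; 16 in 2 cells must be {7,9}.
Only 7 fits R1C3 under both its across sum 17 and down sum 16.
R2C3 = 16 − 7 = 9 completes the 16 down.
Nothing is forced directly, so branch on R2C5, whose candidates are 4 or 6. If R2C5 = 6: that forces R1C5 = 1, R2C1 = 7, after which R1C1 would have to be in {2,3,4} for the 17 across but in {1} for the 8 down — contradiction. So R2C5 = 4.
R1C5 = 7 − 4 = 3 completes the 7 down.
No cell is forced outright now. R1C2 can only be 2 or 4 (the digits allowed by both its 17 across and its 11 down). If R1C2 = 2: that forces R1C1 = 1, R1C4 = 4, R2C1 = 7, after which R2C2 would have to be in {6,8} for the 34 across but in {9} for the 11 down — contradiction. So R1C2 = 4.
R2C2 = 11 − 4 = 7 completes the 11 down.
Given what's placed, R2C1 must be 6 to fit the 34 across and 8 down.
R2C4 = 34 − 26 = 8 completes the 34 across.
R1C1 = 8 − 6 = 2 completes the 8 down.
R1C4 = 17 − 16 = 1 completes the 17 across.

2, 4, 7, 1, 3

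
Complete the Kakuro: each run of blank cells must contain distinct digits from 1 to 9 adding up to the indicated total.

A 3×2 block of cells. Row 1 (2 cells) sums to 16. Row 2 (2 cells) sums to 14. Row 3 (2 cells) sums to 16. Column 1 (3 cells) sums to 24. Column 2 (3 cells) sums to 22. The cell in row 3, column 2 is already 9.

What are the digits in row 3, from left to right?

7, 9

16 in 2 cells must be {7,9}; 24 in 3 cells must be {7,8,9}.
(1,2) = 7: the only remaining digit allowed by both the 16 across and the 22 down.
(2,2) = 22 − 16 = 6 completes the 22 down.
(3,1) = 16 − 9 = 7 completes the 16 across.
(1,1) = 16 − 7 = 9 completes the 16 across.
(2,1) = 14 − 6 = 8 completes the 14 across.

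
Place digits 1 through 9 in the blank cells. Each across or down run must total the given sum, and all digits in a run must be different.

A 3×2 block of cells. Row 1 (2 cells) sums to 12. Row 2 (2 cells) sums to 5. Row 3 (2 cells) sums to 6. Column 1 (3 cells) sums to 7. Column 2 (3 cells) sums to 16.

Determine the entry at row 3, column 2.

7 in 3 cells must be {1,2,4}.
The 12 across and the 7 down share only 4, so (1,1) = 4.
(1,2) = 12 − 4 = 8 completes the 12 across.
Nothing is forced directly, so branch on (2,1), whose candidates are 1 or 2. If (2,1) = 1: then (2,2) would have to be in {4} for the 5 across but in {1,2,3,5,6,7} for the 16 down — contradiction. So (2,1) = 2.
(2,2) = 5 − 2 = 3 completes the 5 across.
(3,1) = 7 − 6 = 1 completes the 7 down.
(3,2) = 6 − 1 = 5 completes the 6 across.

5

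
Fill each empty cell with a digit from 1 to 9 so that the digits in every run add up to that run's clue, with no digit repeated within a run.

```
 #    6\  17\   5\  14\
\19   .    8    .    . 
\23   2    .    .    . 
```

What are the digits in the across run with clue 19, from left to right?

4 8 1 6

17 in 2 cells must be {8,9}.
R1C1 = 6 − 2 = 4 completes the 6 down.
R2C2 = 17 − 8 = 9 completes the 17 down.
Given what's placed, R2C3 must be 4 to fit the 23 across and 5 down.
R2C4 = 23 − 15 = 8 completes the 23 across.
R1C3 = 5 − 4 = 1 completes the 5 down.
R1C4 = 19 − 13 = 6 completes the 19 across.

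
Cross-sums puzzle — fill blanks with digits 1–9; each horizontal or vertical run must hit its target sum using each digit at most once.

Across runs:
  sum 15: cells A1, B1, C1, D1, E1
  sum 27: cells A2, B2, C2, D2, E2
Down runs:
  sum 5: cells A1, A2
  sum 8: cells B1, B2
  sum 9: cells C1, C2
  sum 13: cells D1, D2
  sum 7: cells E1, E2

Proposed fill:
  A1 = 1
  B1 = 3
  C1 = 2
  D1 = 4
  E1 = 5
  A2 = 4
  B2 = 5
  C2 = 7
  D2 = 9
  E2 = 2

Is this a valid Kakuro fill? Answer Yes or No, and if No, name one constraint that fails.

Yes

Across: 1+3+2+4+5=15; 4+5+7+9+2=27. Down: 1+4=5; 3+5=8; 2+7=9; 4+9=13; 5+2=7. No digit repeats within any run.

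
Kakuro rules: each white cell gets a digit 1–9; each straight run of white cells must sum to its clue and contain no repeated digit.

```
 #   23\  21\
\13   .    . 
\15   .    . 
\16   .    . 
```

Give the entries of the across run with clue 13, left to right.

8 5

16 in 2 cells must be {7,9}; 23 in 3 cells must be {6,8,9}.
The 16 across and the 23 down share only 9, so R3C1 = 9.
R3C2 = 16 − 9 = 7 completes the 16 across.
Nothing is forced directly, so branch on R1C1, whose candidates are 6 or 8. If R1C1 = 6: then R1C2 would have to be in {7} for the 13 across but in {5,6,8,9} for the 21 down — contradiction. So R1C1 = 8.
R1C2 = 13 − 8 = 5 completes the 13 across.
R2C1 = 23 − 17 = 6 completes the 23 down.
R2C2 = 15 − 6 = 9 completes the 15 across.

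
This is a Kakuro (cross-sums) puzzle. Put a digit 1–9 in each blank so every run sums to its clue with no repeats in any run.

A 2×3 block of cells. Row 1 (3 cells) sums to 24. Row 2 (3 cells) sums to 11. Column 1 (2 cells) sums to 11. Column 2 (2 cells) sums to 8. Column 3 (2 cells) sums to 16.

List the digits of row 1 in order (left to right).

8 7 9

24 in 3 cells must be {7,8,9}; 16 in 2 cells must be {7,9}.
The 24 across and the 8 down share only 7, so (1,2) = 7.
Given what's placed, (1,3) must be 9 to fit the 24 across and 16 down.
(2,2) = 8 − 7 = 1 completes the 8 down.
(2,3) = 16 − 9 = 7 completes the 16 down.
(1,1) = 24 − 16 = 8 completes the 24 across.
(2,1) = 11 − 8 = 3 completes the 11 across.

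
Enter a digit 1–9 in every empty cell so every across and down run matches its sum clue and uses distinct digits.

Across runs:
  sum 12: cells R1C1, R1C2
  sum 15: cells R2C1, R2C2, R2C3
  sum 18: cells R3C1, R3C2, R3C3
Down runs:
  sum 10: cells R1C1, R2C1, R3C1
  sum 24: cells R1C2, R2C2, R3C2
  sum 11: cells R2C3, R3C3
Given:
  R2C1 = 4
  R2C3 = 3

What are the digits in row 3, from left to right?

24 in 3 cells must be {7,8,9}.
Given what's placed, R1C1 must be 5 to fit the 12 across and 10 down.
R1C2 = 12 − 5 = 7 completes the 12 across.
R2C2 = 15 − 7 = 8 completes the 15 across.
R3C1 = 10 − 9 = 1 completes the 10 down.
R3C2 = 24 − 15 = 9 completes the 24 down.
R3C3 = 18 − 10 = 8 completes the 18 across.

1 9 8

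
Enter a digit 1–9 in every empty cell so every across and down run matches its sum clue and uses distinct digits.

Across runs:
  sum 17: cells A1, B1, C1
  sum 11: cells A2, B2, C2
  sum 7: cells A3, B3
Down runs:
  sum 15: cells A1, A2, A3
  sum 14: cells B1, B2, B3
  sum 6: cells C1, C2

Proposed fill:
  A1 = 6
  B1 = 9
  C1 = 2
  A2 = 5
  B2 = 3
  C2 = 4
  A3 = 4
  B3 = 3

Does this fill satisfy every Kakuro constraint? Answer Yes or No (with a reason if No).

No — the across run A2–C2 sums to 12, not 11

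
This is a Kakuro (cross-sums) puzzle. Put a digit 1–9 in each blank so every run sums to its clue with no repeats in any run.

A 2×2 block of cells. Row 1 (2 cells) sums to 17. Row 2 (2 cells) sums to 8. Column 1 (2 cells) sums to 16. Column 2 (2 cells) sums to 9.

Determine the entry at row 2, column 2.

1

17 in 2 cells must be {8,9}; 16 in 2 cells must be {7,9}.
The 17 across and the 16 down share only 9, so (1,1) = 9.
(1,2) = 17 − 9 = 8 completes the 17 across.
(2,1) = 16 − 9 = 7 completes the 16 down.
(2,2) = 8 − 7 = 1 completes the 8 across.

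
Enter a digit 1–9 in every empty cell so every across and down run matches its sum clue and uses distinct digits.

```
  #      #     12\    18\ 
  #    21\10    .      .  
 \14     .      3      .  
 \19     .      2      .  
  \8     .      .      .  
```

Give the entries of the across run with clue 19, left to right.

Given what's placed, R4C2 must be 1 to fit the 8 across and 12 down.
R1C2 = 12 − 6 = 6 completes the 12 down.
R1C3 = 10 − 6 = 4 completes the 10 across.
Nothing is forced directly, so branch on R3C1, whose candidates are 8 or 9. If R3C1 = 9: that forces R3C3 = 8, R4C3 = 5, after which R2C3 would have to be in {2,4,5,6,7,9} for the 14 across but in {1} for the 18 down — contradiction. So R3C1 = 8.
R3C3 = 19 − 10 = 9 completes the 19 across.

8, 2, 9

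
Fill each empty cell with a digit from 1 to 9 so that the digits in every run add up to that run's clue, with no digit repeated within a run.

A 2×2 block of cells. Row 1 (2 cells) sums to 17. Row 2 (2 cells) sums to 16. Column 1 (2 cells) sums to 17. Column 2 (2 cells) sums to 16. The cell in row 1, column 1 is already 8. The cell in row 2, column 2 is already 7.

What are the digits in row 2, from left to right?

17 in 2 cells must be {8,9}; 16 in 2 cells must be {7,9}.
(1,2) = 17 − 8 = 9 completes the 17 across.
(2,1) = 16 − 7 = 9 completes the 16 across.

9 7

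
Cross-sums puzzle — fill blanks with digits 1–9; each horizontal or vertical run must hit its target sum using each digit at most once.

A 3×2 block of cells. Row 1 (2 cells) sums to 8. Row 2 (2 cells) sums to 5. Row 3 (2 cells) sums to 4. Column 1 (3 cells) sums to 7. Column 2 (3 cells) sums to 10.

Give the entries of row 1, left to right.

2 6

4 in 2 cells must be {1,3}; 7 in 3 cells must be {1,2,4}.
The 4 across and the 7 down share only 1, so (3,1) = 1.
(3,2) = 4 − 1 = 3 completes the 4 across.
Given what's placed, (1,1) must be 2 to fit the 8 across and 7 down.
(1,2) = 8 − 2 = 6 completes the 8 across.
(2,1) = 7 − 3 = 4 completes the 7 down.
(2,2) = 5 − 4 = 1 completes the 5 across.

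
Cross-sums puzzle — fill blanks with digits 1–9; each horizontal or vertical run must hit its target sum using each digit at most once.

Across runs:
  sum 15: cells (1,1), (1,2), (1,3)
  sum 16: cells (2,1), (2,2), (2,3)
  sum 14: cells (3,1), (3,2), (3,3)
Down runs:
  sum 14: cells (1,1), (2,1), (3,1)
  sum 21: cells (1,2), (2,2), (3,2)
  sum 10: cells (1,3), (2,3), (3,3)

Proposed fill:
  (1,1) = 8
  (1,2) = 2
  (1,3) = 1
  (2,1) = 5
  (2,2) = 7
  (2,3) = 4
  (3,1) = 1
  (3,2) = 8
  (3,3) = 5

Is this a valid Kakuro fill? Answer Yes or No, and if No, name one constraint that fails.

No — the down run (1,2)–(3,2) sums to 17, not 21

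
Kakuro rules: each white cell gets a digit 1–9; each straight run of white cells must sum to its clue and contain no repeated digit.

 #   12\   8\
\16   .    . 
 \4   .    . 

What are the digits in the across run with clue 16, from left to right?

16 in 2 cells must be {7,9}; 4 in 2 cells must be {1,3}.
The 16 across and the 8 down share only 7, so R1C2 = 7.
The 4 across and the 12 down share only 3, so R2C1 = 3.
R2C2 = 4 − 3 = 1 completes the 4 across.
R1C1 = 16 − 7 = 9 completes the 16 across.

9 7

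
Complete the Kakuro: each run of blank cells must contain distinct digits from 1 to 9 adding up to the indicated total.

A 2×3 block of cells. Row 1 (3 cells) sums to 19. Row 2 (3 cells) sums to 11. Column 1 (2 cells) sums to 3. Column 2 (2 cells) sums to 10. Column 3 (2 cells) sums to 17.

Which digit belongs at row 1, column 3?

3 in 2 cells must be {1,2}; 17 in 2 cells must be {8,9}.
The 19 across and the 3 down share only 2, so (1,1) = 2.
(2,1) = 3 − 2 = 1 completes the 3 down.
Given what's placed, (2,3) must be 8 to fit the 11 across and 17 down.
(1,3) = 17 − 8 = 9 completes the 17 down.
(2,2) = 11 − 9 = 2 completes the 11 across.
(1,2) = 19 − 11 = 8 completes the 19 across.

9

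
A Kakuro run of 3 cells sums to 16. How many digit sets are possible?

3 distinct digits from 1–9 sum between 6 and 24.

8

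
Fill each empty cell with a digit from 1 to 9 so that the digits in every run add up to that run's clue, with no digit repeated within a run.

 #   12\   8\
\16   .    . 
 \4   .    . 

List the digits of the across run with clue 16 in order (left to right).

9 7

16 in 2 cells must be {7,9}; 4 in 2 cells must be {1,3}.
The 16 across and the 8 down share only 7, so R1C2 = 7.
The 4 across and the 12 down share only 3, so R2C1 = 3.
R2C2 = 4 − 3 = 1 completes the 4 across.
R1C1 = 16 − 7 = 9 completes the 16 across.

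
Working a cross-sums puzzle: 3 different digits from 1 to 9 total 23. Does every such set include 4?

The only way to make 23 from 3 distinct digits is {6,8,9}, which does not contain 4.

No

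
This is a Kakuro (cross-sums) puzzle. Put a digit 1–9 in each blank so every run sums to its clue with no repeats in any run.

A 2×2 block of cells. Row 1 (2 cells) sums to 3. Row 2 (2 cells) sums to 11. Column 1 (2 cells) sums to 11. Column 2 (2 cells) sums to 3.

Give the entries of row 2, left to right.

3 in 2 cells must be {1,2}.
The 3 across and the 11 down share only 2, so (1,1) = 2.
(1,2) = 3 − 2 = 1 completes the 3 across.
(2,1) = 11 − 2 = 9 completes the 11 down.
(2,2) = 11 − 9 = 2 completes the 11 across.

9 2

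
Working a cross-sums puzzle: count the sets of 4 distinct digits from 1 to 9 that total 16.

8

4 distinct digits from 1–9 sum between 10 and 30.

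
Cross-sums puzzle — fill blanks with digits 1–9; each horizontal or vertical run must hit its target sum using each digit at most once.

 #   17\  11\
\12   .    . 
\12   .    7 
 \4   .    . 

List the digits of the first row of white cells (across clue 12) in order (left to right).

4 in 2 cells must be {1,3}.
R1C2 = 3: the only remaining digit allowed by both the 12 across and the 11 down.
R2C1 = 12 − 7 = 5 completes the 12 across.
R3C1 = 3: the only remaining digit allowed by both the 4 across and the 17 down.
R3C2 = 4 − 3 = 1 completes the 4 across.
R1C1 = 12 − 3 = 9 completes the 12 across.

9 3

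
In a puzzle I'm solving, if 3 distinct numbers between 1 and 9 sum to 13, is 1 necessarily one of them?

No

Counterexample: {2,3,8} sums to 13 without using 1.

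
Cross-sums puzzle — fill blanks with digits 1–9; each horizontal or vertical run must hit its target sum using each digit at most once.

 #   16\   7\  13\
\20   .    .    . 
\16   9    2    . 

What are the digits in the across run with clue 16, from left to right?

9, 2, 5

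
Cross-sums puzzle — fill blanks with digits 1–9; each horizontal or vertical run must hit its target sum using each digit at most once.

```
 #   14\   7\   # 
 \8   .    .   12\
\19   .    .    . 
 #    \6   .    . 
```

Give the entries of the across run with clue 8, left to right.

7 in 3 cells must be {1,2,4}.
Nothing is forced directly, so branch on R1C1, whose candidates are 5 or 6. If R1C1 = 5: then R1C2 would have to be in {3} for the 8 across but in {1,2,4} for the 7 down — contradiction. So R1C1 = 6.
R1C2 = 8 − 6 = 2 completes the 8 across.
R2C1 = 14 − 6 = 8 completes the 14 down.
R2C2 = 4: the only remaining digit allowed by both the 19 across and the 7 down.
R2C3 = 19 − 12 = 7 completes the 19 across.
R3C2 = 7 − 6 = 1 completes the 7 down.
R3C3 = 6 − 1 = 5 completes the 6 across.

6, 2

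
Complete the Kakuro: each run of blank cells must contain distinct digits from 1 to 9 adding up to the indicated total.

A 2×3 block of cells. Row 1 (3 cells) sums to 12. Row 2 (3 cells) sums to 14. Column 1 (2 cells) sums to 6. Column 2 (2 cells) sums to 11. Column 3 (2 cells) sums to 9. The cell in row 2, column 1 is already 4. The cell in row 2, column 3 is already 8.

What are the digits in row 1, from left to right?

(1,1) = 6 − 4 = 2 completes the 6 down.
(1,3) = 9 − 8 = 1 completes the 9 down.
(2,2) = 14 − 12 = 2 completes the 14 across.
(1,2) = 12 − 3 = 9 completes the 12 across.

2 9 1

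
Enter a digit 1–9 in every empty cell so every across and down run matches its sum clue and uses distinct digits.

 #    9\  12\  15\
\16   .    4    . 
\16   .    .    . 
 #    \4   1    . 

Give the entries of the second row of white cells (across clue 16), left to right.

4, 7, 5

4 in 2 cells must be {1,3}.
R2C2 = 12 − 5 = 7 completes the 12 down.
R3C3 = 4 − 1 = 3 completes the 4 across.
Nothing is forced directly, so branch on R1C3, whose candidates are 5 or 7. If R1C3 = 5: that forces R1C1 = 7, after which R2C1 would have to be in {1,3,4,5,6,8} for the 16 across but in {2} for the 9 down — contradiction. So R1C3 = 7.
R1C1 = 16 − 11 = 5 completes the 16 across.
R2C1 = 9 − 5 = 4 completes the 9 down.
R2C3 = 16 − 11 = 5 completes the 16 across.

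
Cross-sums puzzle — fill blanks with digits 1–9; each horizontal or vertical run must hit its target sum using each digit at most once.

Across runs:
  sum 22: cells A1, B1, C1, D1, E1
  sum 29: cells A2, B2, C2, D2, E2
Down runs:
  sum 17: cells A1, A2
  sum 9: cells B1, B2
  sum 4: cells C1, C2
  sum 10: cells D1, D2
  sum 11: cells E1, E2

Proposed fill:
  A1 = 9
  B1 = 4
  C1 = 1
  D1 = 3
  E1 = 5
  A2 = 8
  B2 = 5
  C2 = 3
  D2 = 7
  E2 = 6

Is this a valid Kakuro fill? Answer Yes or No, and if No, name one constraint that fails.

Across: 9+4+1+3+5=22; 8+5+3+7+6=29. Down: 9+8=17; 4+5=9; 1+3=4; 3+7=10; 5+6=11. No digit repeats within any run.

Yes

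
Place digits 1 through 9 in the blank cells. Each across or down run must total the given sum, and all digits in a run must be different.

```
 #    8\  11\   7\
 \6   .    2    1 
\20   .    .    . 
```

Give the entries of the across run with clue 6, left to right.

6 in 3 cells must be {1,2,3}.
R1C1 = 6 − 3 = 3 completes the 6 across.
R2C1 = 8 − 3 = 5 completes the 8 down.
R2C2 = 11 − 2 = 9 completes the 11 down.
R2C3 = 20 − 14 = 6 completes the 20 across.

3 2 1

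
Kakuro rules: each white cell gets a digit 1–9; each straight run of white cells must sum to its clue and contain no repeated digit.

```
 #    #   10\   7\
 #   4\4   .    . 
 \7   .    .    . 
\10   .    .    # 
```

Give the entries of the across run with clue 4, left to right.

1, 3

4 in 2 cells must be {1,3}; 7 in 3 cells must be {1,2,4}.
The 7 across and the 4 down share only 1, so R2C1 = 1.
R3C1 = 4 − 1 = 3 completes the 4 down.
R3C2 = 10 − 3 = 7 completes the 10 across.
R1C2 = 1: the only remaining digit allowed by both the 4 across and the 10 down.
R1C3 = 4 − 1 = 3 completes the 4 across.
R2C2 = 10 − 8 = 2 completes the 10 down.
R2C3 = 7 − 3 = 4 completes the 7 across.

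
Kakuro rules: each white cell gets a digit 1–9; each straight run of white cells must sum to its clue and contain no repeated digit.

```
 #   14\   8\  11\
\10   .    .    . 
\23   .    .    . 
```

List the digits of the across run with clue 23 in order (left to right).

9 6 8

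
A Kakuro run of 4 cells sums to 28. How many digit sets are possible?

2

4 distinct digits from 1–9 sum between 10 and 30.
Enumerating: {4,7,8,9}, {5,6,8,9}.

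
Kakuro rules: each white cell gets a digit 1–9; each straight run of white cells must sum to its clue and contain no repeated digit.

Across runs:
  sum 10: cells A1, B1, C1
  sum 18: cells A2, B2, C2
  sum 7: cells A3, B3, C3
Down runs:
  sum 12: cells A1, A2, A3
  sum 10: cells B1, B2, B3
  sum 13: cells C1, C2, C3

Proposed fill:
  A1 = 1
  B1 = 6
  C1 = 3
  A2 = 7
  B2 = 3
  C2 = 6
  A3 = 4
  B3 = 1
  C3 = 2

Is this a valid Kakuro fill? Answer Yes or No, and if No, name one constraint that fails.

No — the down run C1–C3 sums to 11, not 13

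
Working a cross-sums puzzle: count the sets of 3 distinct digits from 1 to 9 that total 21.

3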